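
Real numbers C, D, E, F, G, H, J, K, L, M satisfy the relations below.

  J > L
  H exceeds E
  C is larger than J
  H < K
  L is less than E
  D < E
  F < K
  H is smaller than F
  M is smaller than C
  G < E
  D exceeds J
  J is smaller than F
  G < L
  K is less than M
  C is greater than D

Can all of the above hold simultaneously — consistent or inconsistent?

consistent

Every relation is compatible with G < L < J < D < E < H < F < K < M < C; the set is consistent.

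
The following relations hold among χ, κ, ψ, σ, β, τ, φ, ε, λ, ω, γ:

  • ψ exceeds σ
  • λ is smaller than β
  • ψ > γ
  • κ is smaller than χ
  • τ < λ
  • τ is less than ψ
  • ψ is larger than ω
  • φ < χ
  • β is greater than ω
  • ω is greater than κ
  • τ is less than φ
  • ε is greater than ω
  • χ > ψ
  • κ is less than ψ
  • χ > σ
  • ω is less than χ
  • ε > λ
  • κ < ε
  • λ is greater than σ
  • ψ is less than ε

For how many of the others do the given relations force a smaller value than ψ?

The elements the relations force below ψ are γ, κ, τ, ω, σ — no chain reaches any other.
That is 5.

5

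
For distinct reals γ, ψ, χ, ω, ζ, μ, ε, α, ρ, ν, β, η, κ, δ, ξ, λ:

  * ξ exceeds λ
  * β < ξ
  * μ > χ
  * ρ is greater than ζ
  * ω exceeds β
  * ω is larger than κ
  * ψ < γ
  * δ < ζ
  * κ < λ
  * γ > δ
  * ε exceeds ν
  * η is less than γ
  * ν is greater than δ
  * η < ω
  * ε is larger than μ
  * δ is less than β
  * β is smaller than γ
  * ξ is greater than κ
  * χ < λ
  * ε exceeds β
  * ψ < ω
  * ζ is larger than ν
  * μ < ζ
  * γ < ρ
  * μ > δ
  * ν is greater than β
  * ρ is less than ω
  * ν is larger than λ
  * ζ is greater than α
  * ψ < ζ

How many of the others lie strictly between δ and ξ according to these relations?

Chaining upward from δ reaches: β, μ, γ, ν, ζ, ε, ρ, ω.
Chaining downward from ξ reaches: κ, β, χ, λ.
Strictly between δ and ξ are those in both lists: β — 1 element.

1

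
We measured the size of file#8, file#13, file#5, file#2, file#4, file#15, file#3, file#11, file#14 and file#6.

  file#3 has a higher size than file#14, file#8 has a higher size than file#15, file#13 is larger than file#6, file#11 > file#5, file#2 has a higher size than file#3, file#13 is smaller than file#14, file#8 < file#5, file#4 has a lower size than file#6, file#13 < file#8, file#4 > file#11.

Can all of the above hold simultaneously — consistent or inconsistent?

inconsistent

We have file#13 < file#8 stated directly, yet also file#8 < file#5 < file#11 < file#4 < file#6 < file#13 by chaining the others — so file#8 < file#13. Contradiction.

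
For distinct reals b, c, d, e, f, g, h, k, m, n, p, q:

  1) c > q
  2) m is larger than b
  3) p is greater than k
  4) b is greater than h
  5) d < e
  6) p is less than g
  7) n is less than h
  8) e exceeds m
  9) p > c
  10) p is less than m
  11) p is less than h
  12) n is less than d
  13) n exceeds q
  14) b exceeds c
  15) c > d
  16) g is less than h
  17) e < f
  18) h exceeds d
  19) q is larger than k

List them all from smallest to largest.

Each adjacent pair is fixed by a given relation: k < q; q < n; n < d; d < c; c < p; p < g; g < h; h < b; b < m; m < e; e < f. Chaining them end to end gives the full order.

k < q < n < d < c < p < g < h < b < m < e < f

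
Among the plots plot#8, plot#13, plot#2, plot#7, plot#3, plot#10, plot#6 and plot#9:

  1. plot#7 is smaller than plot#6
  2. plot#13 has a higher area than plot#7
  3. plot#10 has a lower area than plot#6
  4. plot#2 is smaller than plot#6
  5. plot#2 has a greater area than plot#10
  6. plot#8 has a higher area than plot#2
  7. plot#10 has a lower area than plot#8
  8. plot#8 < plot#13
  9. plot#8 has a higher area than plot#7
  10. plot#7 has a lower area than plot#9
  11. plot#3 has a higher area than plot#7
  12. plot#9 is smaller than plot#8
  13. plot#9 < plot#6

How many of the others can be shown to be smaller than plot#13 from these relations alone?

5

From plot#13 the given relations immediately reach plot#7, plot#8.
From those, plot#10, plot#9, plot#2 — 5 in total.
Nothing else is reachable below plot#13; 5 in all.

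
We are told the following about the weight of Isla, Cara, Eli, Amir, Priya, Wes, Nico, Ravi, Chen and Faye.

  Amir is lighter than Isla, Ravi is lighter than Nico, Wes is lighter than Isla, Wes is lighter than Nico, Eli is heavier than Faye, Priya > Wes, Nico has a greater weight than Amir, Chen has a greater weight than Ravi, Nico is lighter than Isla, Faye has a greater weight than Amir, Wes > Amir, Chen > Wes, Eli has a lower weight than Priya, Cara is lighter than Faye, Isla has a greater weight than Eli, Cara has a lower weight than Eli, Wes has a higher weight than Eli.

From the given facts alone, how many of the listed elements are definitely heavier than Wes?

4

The elements the relations force above Wes are Priya, Nico, Isla, Chen — no chain reaches any other.
That is 4.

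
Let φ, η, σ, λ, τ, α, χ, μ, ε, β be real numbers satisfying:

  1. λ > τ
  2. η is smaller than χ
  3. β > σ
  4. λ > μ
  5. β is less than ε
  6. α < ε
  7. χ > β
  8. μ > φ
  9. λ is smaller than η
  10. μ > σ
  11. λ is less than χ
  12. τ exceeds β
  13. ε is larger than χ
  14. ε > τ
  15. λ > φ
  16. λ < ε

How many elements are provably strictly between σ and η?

4

Chaining upward from σ reaches: β, τ, μ, λ, χ, ε.
Chaining downward from η reaches: β, τ, φ, μ, λ.
Strictly between σ and η are those in both lists: β, τ, μ, λ — 4 elements.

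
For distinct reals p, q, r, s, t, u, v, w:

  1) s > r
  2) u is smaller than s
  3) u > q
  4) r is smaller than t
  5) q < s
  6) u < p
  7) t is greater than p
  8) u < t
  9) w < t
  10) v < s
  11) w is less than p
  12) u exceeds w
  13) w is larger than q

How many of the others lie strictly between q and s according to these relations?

2

The relations place q below s. An element lies strictly between them when it is forced above q and also forced below s.
Above q: {w, u, p, t}. Below s: {w, v, u, r}.
Intersection: {w, u} — 2.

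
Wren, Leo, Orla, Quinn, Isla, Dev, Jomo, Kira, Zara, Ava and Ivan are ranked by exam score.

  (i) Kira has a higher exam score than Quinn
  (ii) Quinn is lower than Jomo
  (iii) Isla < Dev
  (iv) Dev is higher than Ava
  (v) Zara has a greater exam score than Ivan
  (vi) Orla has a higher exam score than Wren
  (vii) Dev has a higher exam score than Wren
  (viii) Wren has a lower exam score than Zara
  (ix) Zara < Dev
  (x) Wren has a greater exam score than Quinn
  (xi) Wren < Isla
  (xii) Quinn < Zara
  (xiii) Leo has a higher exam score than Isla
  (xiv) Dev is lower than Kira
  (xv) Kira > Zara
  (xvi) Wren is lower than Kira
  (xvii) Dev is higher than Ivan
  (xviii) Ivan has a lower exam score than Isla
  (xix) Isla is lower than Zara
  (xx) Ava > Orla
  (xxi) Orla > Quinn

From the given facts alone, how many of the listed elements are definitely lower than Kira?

8

From Kira the given relations immediately reach Quinn, Wren, Zara, Dev.
From those, Ivan, Isla, Ava — 7 in total.
From those, Orla — 8 in total.
No other element is forced below Kira by the given relations, so the count is 8.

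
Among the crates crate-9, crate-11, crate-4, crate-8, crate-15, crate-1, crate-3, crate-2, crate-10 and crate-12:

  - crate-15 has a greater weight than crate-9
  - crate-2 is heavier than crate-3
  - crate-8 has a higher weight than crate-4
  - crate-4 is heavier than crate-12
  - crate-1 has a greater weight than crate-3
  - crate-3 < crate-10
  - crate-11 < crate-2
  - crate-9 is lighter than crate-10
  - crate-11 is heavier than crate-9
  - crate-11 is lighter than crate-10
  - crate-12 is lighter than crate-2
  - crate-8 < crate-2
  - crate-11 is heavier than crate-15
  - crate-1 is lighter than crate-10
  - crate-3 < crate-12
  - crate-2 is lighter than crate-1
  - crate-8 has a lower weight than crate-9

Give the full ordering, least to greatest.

crate-3 < crate-12 < crate-4 < crate-8 < crate-9 < crate-15 < crate-11 < crate-2 < crate-1 < crate-10

Nothing is placed below crate-3, so it is least; from there crate-3 < crate-12; crate-12 < crate-4; crate-4 < crate-8; crate-8 < crate-9; crate-9 < crate-15; crate-15 < crate-11; crate-11 < crate-2; crate-2 < crate-1; crate-1 < crate-10, each given directly.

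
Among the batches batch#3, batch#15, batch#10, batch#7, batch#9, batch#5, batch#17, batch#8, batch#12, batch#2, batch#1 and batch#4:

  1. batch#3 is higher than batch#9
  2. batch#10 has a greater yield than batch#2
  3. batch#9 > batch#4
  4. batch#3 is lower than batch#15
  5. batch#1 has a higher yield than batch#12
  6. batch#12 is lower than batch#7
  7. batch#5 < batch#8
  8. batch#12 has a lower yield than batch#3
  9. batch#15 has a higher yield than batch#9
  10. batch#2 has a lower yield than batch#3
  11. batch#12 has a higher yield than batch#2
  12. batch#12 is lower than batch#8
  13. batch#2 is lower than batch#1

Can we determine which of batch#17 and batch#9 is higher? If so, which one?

undetermined

Following every chain through batch#9: above batch#9 we get batch#3, batch#15; below batch#9 we get batch#4.
batch#17 is not reached, and no chain runs the other way from batch#17 to batch#9.
So the given relations leave the order of batch#9 and batch#17 undetermined.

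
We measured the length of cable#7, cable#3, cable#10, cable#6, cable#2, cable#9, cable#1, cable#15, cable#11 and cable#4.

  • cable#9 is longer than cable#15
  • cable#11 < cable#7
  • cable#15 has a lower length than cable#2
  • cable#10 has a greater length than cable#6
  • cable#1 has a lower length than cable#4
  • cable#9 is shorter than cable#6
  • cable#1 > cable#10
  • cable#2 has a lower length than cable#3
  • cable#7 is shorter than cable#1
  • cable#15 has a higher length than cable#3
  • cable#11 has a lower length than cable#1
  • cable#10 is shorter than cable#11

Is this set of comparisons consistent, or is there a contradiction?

We have cable#15 < cable#2 stated directly, yet also cable#2 < cable#3 < cable#15 by chaining the others — so cable#2 < cable#15. Contradiction.

inconsistent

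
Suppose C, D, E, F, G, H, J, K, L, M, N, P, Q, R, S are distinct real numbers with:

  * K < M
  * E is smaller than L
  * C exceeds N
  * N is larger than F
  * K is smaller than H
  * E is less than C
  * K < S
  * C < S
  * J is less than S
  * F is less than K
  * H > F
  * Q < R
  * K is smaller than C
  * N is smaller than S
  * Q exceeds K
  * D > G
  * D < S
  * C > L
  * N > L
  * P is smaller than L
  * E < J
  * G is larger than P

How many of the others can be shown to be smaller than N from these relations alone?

4

From N the given relations immediately reach F, L.
From those, E, P — 4 in total.
Nothing else is reachable below N; 4 in all.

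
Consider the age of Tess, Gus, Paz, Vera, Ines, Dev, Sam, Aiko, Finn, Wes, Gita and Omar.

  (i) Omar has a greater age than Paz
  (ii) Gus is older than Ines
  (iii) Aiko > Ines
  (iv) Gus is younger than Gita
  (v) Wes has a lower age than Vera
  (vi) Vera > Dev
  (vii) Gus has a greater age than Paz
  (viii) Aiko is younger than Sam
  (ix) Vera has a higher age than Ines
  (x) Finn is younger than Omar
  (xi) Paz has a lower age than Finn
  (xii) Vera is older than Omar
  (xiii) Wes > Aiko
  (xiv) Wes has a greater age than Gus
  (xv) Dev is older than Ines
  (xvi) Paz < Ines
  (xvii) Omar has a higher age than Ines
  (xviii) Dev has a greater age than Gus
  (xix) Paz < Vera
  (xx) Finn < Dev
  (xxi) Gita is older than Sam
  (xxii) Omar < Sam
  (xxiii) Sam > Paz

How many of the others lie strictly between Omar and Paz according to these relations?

The relations place Paz below Omar. An element lies strictly between them when it is forced above Paz and also forced below Omar.
Above Paz: {Ines, Aiko, Finn, Gus, Wes, Dev, Sam, Gita, Vera}. Below Omar: {Ines, Finn}.
Intersection: {Ines, Finn} — 2.

2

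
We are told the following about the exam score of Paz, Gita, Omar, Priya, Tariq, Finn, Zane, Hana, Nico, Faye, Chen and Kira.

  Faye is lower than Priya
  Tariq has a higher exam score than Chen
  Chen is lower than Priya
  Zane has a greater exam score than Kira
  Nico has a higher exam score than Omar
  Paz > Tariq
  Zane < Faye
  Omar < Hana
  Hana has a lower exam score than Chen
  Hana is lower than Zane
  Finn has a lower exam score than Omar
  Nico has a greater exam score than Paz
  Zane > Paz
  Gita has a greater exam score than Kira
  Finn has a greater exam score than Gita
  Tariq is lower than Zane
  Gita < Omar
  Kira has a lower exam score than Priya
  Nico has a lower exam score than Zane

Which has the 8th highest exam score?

Hana

Chaining the given pairs: Kira < Gita < Finn < Omar < Hana < Chen < Tariq < Paz < Nico < Zane < Faye < Priya.
Counting 8 from the largest end gives Hana.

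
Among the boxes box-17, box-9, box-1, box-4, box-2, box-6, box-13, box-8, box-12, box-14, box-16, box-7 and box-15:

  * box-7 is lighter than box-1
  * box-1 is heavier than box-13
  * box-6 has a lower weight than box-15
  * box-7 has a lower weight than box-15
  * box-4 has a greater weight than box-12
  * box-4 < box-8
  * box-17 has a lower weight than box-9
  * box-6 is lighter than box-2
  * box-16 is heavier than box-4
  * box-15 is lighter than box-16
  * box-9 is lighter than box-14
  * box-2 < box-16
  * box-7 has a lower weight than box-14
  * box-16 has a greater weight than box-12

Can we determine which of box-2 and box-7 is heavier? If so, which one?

undetermined

Following every chain through box-7: above box-7 we get box-1, box-15, box-14, box-16.
box-2 is not reached, and no chain runs the other way from box-2 to box-7.
So the given relations leave the order of box-7 and box-2 undetermined.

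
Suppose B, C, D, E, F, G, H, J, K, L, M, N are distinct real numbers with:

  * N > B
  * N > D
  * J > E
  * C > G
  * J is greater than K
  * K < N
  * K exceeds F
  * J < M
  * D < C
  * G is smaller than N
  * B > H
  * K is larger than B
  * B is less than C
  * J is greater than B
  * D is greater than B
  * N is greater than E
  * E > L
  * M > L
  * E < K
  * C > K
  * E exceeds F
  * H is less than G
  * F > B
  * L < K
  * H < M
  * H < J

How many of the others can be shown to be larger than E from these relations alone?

Directly above E: K, N, J.
One step further: C, M (5 so far).
No other element is forced above E by the given relations, so the count is 5.

5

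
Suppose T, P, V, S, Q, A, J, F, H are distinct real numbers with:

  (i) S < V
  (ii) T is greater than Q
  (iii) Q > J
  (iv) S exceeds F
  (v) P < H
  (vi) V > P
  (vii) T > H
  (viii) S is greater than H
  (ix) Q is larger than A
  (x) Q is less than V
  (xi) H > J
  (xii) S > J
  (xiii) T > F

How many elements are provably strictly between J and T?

Chaining upward from J reaches: Q, H, S, V.
Chaining downward from T reaches: A, P, F, Q, H.
Strictly between J and T are those in both lists: Q, H — 2 elements.

2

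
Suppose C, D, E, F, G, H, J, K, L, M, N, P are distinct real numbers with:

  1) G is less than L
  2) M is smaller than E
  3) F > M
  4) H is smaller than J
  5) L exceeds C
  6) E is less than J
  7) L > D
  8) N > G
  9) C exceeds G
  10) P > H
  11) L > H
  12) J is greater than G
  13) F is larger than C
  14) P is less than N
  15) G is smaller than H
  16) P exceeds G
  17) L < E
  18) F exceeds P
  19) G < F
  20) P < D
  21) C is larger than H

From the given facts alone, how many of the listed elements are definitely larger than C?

From C the given relations immediately reach F, L.
From those, E — 3 in total.
From those, J — 4 in total.
Nothing else is reachable above C; 4 in all.

4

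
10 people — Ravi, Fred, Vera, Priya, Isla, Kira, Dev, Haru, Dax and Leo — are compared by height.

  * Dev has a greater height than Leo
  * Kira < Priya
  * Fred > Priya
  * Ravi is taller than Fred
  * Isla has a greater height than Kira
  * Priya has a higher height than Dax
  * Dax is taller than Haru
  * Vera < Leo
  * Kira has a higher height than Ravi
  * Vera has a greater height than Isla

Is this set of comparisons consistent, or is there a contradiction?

inconsistent

Chaining the given relations yields Priya < Fred < Ravi < Kira, so Priya < Kira. But one relation states Kira < Priya. These cannot both hold.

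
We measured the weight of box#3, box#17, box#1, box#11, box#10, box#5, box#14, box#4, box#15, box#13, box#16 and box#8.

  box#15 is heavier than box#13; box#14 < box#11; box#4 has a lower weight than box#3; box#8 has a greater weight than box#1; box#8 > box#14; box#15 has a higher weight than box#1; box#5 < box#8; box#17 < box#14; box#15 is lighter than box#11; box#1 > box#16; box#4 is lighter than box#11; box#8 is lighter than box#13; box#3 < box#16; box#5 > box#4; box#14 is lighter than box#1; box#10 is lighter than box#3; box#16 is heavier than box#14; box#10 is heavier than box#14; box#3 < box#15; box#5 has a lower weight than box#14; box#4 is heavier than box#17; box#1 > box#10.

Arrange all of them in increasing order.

Each adjacent pair is fixed by a given relation: box#17 < box#4; box#4 < box#5; box#5 < box#14; box#14 < box#10; box#10 < box#3; box#3 < box#16; box#16 < box#1; box#1 < box#8; box#8 < box#13; box#13 < box#15; box#15 < box#11. Chaining them end to end gives the full order.

box#17 < box#4 < box#5 < box#14 < box#10 < box#3 < box#16 < box#1 < box#8 < box#13 < box#15 < box#11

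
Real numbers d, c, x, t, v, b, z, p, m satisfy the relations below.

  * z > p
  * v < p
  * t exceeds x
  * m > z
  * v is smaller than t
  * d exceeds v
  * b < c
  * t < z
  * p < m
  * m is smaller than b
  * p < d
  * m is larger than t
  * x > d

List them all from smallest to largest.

v < p < d < x < t < z < m < b < c

Nothing is placed below v, so it is least; from there v < p; p < d; d < x; x < t; t < z; z < m; m < b; b < c, each given directly.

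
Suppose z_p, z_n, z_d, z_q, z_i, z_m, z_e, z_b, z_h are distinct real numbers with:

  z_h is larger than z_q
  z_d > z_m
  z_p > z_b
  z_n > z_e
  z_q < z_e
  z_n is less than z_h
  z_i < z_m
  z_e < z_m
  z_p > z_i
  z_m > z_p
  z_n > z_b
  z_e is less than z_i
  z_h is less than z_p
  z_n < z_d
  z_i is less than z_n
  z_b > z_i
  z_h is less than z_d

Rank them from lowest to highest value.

z_q < z_e < z_i < z_b < z_n < z_h < z_p < z_m < z_d

Each adjacent pair is fixed by a given relation: z_q < z_e; z_e < z_i; z_i < z_b; z_b < z_n; z_n < z_h; z_h < z_p; z_p < z_m; z_m < z_d. Chaining them end to end gives the full order.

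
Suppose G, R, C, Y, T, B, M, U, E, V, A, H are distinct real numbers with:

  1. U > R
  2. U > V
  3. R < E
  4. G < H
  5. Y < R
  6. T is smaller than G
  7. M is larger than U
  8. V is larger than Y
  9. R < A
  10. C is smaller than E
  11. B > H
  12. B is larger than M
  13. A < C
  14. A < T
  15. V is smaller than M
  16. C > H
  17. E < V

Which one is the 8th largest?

G

Chaining the given pairs: Y < R < A < T < G < H < C < E < V < U < M < B.
Counting 8 from the largest end gives G.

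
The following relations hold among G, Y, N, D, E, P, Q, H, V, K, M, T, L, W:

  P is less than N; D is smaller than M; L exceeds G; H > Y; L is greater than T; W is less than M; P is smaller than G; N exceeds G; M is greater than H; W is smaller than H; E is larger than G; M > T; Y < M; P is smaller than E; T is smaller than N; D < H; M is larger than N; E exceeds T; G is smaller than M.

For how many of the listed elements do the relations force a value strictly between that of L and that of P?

1

Chaining upward from P reaches: G, E, N, M.
Chaining downward from L reaches: G, T.
Strictly between P and L are those in both lists: G — 1 element.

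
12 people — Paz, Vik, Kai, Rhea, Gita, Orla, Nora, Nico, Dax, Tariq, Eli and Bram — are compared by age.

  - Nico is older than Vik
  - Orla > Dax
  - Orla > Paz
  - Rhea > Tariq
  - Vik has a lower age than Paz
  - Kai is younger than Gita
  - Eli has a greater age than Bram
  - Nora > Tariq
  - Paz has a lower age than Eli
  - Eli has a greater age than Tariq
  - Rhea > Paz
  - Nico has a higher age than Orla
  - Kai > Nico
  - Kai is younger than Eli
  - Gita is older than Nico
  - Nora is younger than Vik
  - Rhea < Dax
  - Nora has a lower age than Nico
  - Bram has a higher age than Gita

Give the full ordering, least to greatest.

Tariq < Nora < Vik < Paz < Rhea < Dax < Orla < Nico < Kai < Gita < Bram < Eli

Nothing is placed below Tariq, so it is least; from there Tariq < Nora; Nora < Vik; Vik < Paz; Paz < Rhea; Rhea < Dax; Dax < Orla; Orla < Nico; Nico < Kai; Kai < Gita; Gita < Bram; Bram < Eli, each given directly.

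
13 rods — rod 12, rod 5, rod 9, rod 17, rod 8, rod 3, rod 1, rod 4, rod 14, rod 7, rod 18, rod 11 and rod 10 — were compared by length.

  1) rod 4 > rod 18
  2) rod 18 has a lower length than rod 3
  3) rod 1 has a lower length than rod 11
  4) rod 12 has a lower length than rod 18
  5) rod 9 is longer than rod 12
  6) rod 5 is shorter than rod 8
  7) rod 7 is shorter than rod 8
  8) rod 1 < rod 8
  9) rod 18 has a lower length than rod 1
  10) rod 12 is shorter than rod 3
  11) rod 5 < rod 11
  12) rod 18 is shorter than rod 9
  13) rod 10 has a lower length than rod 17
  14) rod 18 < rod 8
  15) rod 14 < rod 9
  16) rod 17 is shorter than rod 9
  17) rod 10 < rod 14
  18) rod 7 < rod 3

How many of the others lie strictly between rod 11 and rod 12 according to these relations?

2

The relations place rod 12 below rod 11. An element lies strictly between them when it is forced above rod 12 and also forced below rod 11.
Above rod 12: {rod 18, rod 4, rod 1, rod 8, rod 3, rod 9}. Below rod 11: {rod 5, rod 18, rod 1}.
Intersection: {rod 18, rod 1} — 2.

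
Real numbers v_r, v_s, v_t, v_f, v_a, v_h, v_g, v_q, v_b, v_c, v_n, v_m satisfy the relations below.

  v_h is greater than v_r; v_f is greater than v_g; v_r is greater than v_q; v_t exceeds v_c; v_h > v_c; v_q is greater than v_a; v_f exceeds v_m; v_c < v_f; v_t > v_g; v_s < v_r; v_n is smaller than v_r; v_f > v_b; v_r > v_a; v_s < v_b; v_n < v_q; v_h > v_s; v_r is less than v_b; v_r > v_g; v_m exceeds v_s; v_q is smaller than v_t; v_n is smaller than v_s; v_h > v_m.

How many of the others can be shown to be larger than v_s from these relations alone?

The elements the relations force above v_s are v_m, v_r, v_b, v_h, v_f — no chain reaches any other.
That is 5.

5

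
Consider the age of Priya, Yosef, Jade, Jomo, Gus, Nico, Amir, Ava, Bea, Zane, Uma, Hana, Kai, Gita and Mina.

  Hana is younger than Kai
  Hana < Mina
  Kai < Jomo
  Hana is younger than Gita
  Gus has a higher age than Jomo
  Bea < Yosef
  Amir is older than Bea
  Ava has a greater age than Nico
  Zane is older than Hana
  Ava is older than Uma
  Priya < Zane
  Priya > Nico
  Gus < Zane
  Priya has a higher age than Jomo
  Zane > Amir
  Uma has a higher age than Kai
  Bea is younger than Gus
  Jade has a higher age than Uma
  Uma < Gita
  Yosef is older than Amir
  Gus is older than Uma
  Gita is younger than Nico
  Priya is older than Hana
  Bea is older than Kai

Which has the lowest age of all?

Kai is not least since Hana < Kai; Jomo is not least since Kai < Jomo; Uma is not least since Kai < Uma; Bea is not least since Kai < Bea; Gita is not least since Hana < Gita; Nico is not least since Gita < Nico; Mina is not least since Hana < Mina; Amir is not least since Bea < Amir; Priya is not least since Hana < Priya; Yosef is not least since Bea < Yosef; Gus is not least since Jomo < Gus; Jade is not least since Uma < Jade; Zane is not least since Priya < Zane; Ava is not least since Nico < Ava.
Only Hana has nothing below it, so Hana is the lowest age.

Hana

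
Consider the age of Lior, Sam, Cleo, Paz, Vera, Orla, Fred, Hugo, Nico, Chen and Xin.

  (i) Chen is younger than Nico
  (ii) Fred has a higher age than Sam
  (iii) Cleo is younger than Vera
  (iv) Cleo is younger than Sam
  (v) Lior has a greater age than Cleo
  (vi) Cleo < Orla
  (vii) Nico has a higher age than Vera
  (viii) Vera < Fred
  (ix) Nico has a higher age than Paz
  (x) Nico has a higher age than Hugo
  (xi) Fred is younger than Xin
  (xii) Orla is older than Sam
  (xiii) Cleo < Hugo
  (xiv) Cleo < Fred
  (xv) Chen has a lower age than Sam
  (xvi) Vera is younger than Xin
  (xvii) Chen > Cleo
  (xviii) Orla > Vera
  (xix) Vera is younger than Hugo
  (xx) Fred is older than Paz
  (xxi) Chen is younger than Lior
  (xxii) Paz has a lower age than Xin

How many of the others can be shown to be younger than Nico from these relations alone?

Directly below Nico: Vera, Paz, Chen, Hugo.
One step further: Cleo (5 so far).
No other element is forced below Nico by the given relations, so the count is 5.

5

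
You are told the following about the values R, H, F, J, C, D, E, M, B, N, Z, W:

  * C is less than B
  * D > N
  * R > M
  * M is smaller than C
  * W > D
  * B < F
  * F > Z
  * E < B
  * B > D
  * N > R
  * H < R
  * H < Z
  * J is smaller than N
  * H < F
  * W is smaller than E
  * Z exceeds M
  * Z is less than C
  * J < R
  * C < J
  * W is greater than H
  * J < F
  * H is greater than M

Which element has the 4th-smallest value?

C

Chaining the given pairs: M < H < Z < C < J < R < N < D < W < E < B < F.
The 4th smallest is C.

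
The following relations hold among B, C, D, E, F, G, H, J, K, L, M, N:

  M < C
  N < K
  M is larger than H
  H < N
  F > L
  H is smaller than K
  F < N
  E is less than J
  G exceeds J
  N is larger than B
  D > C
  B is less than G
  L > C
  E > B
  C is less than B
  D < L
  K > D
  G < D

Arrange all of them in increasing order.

Nothing is placed below H, so it is least; from there H < M; M < C; C < B; B < E; E < J; J < G; G < D; D < L; L < F; F < N; N < K, each given directly.

H < M < C < B < E < J < G < D < L < F < N < K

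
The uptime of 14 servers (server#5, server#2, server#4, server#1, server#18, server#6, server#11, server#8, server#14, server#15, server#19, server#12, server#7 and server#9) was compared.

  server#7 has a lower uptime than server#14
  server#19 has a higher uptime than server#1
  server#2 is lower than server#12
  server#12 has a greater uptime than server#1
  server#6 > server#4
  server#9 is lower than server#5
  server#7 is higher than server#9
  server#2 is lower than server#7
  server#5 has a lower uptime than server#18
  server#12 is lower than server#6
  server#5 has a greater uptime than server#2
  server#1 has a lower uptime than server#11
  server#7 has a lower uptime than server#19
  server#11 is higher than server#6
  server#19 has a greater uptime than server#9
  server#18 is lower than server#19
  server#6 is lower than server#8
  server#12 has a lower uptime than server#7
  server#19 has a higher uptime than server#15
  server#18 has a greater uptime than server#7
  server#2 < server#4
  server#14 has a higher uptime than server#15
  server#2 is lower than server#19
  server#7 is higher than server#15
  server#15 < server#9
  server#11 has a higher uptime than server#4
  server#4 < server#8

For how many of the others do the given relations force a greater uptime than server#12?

Directly above server#12: server#7, server#6.
One step further: server#8, server#14, server#11, server#18, server#19 (7 so far).
Nothing else is reachable above server#12; 7 in all.

7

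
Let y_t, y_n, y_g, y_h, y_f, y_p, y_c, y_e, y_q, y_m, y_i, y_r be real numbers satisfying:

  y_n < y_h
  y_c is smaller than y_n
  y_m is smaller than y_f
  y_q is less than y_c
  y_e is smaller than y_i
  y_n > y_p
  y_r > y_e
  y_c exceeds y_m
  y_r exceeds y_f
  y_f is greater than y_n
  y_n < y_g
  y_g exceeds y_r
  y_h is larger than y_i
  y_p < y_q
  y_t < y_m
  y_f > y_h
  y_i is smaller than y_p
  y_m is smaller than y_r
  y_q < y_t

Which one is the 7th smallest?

Piecing the relations together gives one ordering: y_e < y_i < y_p < y_q < y_t < y_m < y_c < y_n < y_h < y_f < y_r < y_g.
The 7th smallest is y_c.

y_c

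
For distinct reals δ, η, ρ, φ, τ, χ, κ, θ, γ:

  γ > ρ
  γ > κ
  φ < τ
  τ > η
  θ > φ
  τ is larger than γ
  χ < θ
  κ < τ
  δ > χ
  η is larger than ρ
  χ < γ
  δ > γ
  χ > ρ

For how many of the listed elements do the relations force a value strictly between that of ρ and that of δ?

Chaining upward from ρ reaches: χ, η, γ, θ, τ.
Chaining downward from δ reaches: χ, κ, γ.
Strictly between ρ and δ are those in both lists: χ, γ — 2 elements.

2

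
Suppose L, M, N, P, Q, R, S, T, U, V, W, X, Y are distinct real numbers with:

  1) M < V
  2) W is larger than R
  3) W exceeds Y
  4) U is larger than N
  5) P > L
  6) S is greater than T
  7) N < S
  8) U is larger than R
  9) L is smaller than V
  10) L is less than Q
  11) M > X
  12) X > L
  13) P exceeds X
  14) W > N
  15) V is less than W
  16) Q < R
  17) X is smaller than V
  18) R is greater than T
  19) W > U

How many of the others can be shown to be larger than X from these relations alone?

4

The elements the relations force above X are M, P, V, W — no chain reaches any other.
That is 4.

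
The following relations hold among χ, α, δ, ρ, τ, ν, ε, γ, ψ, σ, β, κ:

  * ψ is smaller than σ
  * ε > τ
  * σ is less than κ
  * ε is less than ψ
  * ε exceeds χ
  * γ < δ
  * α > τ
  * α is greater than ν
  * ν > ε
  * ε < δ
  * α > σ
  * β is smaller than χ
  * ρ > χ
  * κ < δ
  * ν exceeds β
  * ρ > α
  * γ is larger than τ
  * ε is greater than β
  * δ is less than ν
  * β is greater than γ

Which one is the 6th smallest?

Piecing the relations together gives one ordering: τ < γ < β < χ < ε < ψ < σ < κ < δ < ν < α < ρ.
The 6th smallest is ψ.

ψ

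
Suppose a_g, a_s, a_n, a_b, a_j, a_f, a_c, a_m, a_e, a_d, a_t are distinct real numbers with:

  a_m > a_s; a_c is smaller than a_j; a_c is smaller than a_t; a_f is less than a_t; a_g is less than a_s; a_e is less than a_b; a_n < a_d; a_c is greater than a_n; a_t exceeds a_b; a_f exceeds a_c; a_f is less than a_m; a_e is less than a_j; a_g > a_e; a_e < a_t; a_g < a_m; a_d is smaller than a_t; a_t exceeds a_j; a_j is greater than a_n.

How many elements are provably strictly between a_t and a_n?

Chaining upward from a_n reaches: a_c, a_f, a_d, a_m, a_j.
Chaining downward from a_t reaches: a_c, a_e, a_f, a_d, a_j, a_b.
Strictly between a_n and a_t are those in both lists: a_c, a_f, a_d, a_j — 4 elements.

4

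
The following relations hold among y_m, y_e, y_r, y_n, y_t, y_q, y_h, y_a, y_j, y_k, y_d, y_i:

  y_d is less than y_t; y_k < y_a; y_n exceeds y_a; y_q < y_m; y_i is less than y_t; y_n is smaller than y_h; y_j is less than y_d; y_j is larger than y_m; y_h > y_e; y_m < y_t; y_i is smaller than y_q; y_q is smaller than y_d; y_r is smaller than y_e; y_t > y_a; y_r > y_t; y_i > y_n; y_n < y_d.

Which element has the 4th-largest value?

Chaining the given pairs: y_k < y_a < y_n < y_i < y_q < y_m < y_j < y_d < y_t < y_r < y_e < y_h.
The 4th largest is y_t.

y_t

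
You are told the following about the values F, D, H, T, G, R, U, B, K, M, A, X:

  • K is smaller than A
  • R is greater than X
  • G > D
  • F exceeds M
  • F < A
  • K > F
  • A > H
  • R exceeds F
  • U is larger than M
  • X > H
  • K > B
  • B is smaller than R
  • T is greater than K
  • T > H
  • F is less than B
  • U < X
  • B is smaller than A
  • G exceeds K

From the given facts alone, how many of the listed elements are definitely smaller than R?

From R the given relations immediately reach F, B, X.
From those, M, H, U — 6 in total.
Nothing else is reachable below R; 6 in all.

6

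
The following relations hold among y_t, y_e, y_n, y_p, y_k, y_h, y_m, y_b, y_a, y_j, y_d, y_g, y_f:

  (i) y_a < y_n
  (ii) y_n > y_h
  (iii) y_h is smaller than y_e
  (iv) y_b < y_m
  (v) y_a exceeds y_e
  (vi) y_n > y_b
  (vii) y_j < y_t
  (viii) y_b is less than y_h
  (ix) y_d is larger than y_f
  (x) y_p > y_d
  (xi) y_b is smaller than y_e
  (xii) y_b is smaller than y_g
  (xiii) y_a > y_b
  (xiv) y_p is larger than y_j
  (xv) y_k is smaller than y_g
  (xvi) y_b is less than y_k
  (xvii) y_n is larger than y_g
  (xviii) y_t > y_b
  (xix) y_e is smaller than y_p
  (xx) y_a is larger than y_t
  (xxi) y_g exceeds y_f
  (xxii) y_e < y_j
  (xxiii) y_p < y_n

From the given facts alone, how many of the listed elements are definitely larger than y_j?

4

From y_j the given relations immediately reach y_t, y_p.
From those, y_a, y_n — 4 in total.
Nothing else is reachable above y_j; 4 in all.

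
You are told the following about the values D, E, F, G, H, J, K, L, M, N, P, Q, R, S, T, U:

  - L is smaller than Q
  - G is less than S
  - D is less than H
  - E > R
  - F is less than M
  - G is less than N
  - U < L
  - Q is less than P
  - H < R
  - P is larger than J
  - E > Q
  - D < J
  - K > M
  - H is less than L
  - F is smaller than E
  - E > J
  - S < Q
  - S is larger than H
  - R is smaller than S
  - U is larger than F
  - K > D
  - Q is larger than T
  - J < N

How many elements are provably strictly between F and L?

1

Chaining upward from F reaches: M, K, U, Q, E, P.
Chaining downward from L reaches: D, H, U.
Strictly between F and L are those in both lists: U — 1 element.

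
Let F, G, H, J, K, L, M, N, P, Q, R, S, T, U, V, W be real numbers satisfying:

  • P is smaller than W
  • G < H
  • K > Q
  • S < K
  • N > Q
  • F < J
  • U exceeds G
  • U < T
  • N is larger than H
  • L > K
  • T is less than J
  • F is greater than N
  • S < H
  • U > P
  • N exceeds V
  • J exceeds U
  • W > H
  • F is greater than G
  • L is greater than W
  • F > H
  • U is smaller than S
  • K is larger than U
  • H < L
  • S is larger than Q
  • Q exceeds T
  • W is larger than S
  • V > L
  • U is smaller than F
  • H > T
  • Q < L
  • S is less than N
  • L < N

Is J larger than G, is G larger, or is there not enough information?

G < U and U < T give G < T.
Then T < Q extends the chain to Q.
Then Q < S extends the chain to S.
With S < H: G < U < T < Q < S < H.
With H < W: G < U < T < Q < S < H < W.
Then W < L extends the chain to L.
With L < V: G < U < T < Q < S < H < W < L < V.
With V < N: G < U < T < Q < S < H < W < L < V < N.
With N < F: G < U < T < Q < S < H < W < L < V < N < F.
With F < J: G < U < T < Q < S < H < W < L < V < N < F < J.
So J is larger.

J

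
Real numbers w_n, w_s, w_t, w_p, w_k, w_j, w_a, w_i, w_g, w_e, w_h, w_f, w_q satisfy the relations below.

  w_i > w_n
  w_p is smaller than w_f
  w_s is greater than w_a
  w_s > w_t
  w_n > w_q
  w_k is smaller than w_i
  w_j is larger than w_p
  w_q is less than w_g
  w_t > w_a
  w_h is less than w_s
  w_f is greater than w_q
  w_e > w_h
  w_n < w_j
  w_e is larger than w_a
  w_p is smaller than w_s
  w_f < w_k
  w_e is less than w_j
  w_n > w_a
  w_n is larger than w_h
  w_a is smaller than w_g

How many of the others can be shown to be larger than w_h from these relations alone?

5

From w_h the given relations immediately reach w_e, w_n, w_s.
From those, w_i, w_j — 5 in total.
No other element is forced above w_h by the given relations, so the count is 5.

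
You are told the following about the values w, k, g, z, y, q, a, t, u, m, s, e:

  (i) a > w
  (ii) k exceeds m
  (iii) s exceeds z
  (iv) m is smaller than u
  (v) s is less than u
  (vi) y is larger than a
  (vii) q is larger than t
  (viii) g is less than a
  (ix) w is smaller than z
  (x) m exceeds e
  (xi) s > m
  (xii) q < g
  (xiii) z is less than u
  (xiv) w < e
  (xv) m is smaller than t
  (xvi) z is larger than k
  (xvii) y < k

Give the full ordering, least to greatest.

w < e < m < t < q < g < a < y < k < z < s < u

Nothing is placed below w, so it is least; from there w < e; e < m; m < t; t < q; q < g; g < a; a < y; y < k; k < z; z < s; s < u, each given directly.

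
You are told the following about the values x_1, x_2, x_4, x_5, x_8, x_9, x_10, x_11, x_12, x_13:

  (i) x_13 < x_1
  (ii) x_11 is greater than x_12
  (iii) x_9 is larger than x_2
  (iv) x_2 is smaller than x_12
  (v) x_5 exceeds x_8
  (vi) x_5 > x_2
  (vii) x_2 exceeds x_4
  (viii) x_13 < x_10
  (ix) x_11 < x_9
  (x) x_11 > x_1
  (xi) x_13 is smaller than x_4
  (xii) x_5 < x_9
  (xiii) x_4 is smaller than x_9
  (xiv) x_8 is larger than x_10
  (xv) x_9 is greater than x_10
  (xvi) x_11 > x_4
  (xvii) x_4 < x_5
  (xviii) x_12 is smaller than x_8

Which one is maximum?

x_13 is not greatest since x_13 < x_1; x_1 is not greatest since x_1 < x_11; x_4 is not greatest since x_4 < x_2; x_10 is not greatest since x_10 < x_9; x_2 is not greatest since x_2 < x_9; x_12 is not greatest since x_12 < x_11; x_8 is not greatest since x_8 < x_5; x_11 is not greatest since x_11 < x_9; x_5 is not greatest since x_5 < x_9.
Only x_9 has nothing above it, so x_9 is the maximum.

x_9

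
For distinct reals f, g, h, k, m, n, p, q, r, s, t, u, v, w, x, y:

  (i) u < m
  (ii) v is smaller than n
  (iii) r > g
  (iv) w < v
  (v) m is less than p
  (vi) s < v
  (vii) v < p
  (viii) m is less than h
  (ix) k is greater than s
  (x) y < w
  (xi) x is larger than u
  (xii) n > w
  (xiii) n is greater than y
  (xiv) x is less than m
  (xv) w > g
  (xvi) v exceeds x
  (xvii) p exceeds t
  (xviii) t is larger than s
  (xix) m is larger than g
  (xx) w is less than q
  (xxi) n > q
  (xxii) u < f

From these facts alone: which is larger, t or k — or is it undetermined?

undetermined

Following every chain through t: above t we get p; below t we get s.
k is not reached, and no chain runs the other way from k to t.
So the given relations leave the order of t and k undetermined.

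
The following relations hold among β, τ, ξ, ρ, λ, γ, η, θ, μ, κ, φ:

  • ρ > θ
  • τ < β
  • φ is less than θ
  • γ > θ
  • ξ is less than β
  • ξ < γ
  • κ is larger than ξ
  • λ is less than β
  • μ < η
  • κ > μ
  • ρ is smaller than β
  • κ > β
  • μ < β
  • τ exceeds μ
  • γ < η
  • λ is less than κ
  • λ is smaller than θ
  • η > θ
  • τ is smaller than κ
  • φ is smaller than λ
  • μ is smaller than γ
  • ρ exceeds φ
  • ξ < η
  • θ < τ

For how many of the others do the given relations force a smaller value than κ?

From κ the given relations immediately reach λ, ξ, μ, τ, β.
From those, φ, θ, ρ — 8 in total.
Nothing else is reachable below κ; 8 in all.

8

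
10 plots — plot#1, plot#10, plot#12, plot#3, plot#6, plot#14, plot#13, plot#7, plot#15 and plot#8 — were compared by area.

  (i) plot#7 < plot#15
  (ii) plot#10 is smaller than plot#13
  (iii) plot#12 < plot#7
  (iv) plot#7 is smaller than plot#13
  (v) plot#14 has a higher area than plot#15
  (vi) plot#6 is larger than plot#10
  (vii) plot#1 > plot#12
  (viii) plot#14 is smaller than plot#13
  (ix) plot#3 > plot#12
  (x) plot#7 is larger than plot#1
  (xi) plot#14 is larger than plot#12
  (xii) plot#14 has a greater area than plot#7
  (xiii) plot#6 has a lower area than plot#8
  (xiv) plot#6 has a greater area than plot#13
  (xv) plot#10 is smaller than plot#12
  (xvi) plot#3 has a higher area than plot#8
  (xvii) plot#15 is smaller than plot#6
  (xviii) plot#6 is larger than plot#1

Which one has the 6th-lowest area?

The consecutive relations fix a unique order: plot#10 < plot#12 < plot#1 < plot#7 < plot#15 < plot#14 < plot#13 < plot#6 < plot#8 < plot#3.
The 6th smallest is plot#14.

plot#14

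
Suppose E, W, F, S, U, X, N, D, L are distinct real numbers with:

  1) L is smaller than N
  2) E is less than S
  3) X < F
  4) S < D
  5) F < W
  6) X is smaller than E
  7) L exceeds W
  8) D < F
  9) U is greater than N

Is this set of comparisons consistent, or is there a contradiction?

Every relation is compatible with X < E < S < D < F < W < L < N < U; the set is consistent.

consistent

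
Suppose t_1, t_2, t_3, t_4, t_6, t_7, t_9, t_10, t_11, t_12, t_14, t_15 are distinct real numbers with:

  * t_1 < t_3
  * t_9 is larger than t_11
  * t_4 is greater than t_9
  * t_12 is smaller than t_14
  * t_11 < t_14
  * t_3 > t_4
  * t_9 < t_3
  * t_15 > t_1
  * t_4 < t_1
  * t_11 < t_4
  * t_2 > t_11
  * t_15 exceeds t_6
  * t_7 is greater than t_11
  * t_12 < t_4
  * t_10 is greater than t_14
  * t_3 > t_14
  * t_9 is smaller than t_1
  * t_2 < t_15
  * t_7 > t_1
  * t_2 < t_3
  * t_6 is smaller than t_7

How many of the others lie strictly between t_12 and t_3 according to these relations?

3

The relations place t_12 below t_3. An element lies strictly between them when it is forced above t_12 and also forced below t_3.
Above t_12: {t_4, t_1, t_7, t_14, t_10, t_15}. Below t_3: {t_11, t_9, t_2, t_4, t_1, t_14}.
Intersection: {t_4, t_1, t_14} — 3.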